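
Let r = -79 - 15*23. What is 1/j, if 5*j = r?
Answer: -5/424 ≈ -0.011792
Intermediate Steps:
r = -424 (r = -79 - 345 = -424)
j = -424/5 (j = (1/5)*(-424) = -424/5 ≈ -84.800)
1/j = 1/(-424/5) = -5/424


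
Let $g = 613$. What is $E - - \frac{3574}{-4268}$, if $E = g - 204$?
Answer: $\frac{871019}{2134} \approx 408.16$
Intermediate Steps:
$E = 409$ ($E = 613 - 204 = 409$)
$E - - \frac{3574}{-4268} = 409 - - \frac{3574}{-4268} = 409 - \left(-3574\right) \left(- \frac{1}{4268}\right) = 409 - \frac{1787}{2134} = \frac{871019}{2134}$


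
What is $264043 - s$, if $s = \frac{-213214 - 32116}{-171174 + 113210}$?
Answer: $\frac{7652371561}{28982} \approx 2.6404 \cdot 10^{5}$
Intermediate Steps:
$s = \frac{122665}{28982}$ ($s = - \frac{245330}{-57964} = \left(-245330\right) \left(- \frac{1}{57964}\right) = \frac{122665}{28982} \approx 4.2325$)
$264043 - s = 264043 - \frac{122665}{28982} = \frac{7652371561}{28982}$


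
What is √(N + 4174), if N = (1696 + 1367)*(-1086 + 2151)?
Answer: √3266269 ≈ 1807.3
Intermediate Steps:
N = 3262095 (N = 3063*1065 = 3262095)
√(N + 4174) = √(3262095 + 4174) = √3266269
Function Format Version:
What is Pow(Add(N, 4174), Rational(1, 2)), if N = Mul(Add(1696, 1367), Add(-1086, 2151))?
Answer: Pow(3266269, Rational(1, 2)) ≈ 1807.3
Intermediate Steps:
N = 3262095 (N = Mul(3063, 1065) = 3262095)
Pow(Add(N, 4174), Rational(1, 2)) = Pow(Add(3262095, 4174), Rational(1, 2)) = Pow(3266269, Rational(1, 2))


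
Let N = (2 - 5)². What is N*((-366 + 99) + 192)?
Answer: -675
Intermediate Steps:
N = 9 (N = (-3)² = 9)
N*((-366 + 99) + 192) = 9*((-366 + 99) + 192) = 9*(-267 + 192) = 9*(-75) = -675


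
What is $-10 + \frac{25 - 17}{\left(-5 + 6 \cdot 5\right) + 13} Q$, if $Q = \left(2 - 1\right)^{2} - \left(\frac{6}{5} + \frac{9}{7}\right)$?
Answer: $- \frac{6858}{665} \approx -10.313$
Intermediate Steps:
$Q = - \frac{52}{35}$ ($Q = 1^{2} - \frac{87}{35} = 1 - \frac{87}{35} = - \frac{52}{35} \approx -1.4857$)
$-10 + \frac{25 - 17}{\left(-5 + 6 \cdot 5\right) + 13} Q = -10 + \frac{25 - 17}{\left(-5 + 6 \cdot 5\right) + 13} \left(- \frac{52}{35}\right) = -10 + \frac{8}{\left(-5 + 30\right) + 13} \left(- \frac{52}{35}\right) = -10 + \frac{8}{25 + 13} \left(- \frac{52}{35}\right) = -10 + \frac{8}{38} \left(- \frac{52}{35}\right) = -10 + 8 \cdot \frac{1}{38} \left(- \frac{52}{35}\right) = -10 + \frac{4}{19} \left(- \frac{52}{35}\right) = -10 - \frac{208}{665} = - \frac{6858}{665}$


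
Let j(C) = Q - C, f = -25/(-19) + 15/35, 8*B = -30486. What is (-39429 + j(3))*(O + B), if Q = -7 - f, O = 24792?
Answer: -440238574575/532 ≈ -8.2752e+8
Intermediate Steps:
B = -15243/4 (B = (⅛)*(-30486) = -15243/4 ≈ -3810.8)
f = 232/133 (f = -25*(-1/19) + 15*(1/35) = 25/19 + 3/7 = 232/133 ≈ 1.7444)
Q = -1163/133 (Q = -7 - 1*232/133 = -7 - 232/133 = -1163/133 ≈ -8.7444)
j(C) = -1163/133 - C
(-39429 + j(3))*(O + B) = (-39429 + (-1163/133 - 1*3))*(24792 - 15243/4) = (-39429 + (-1163/133 - 3))*(83925/4) = (-39429 - 1562/133)*(83925/4) = -5245619/133*83925/4 = -440238574575/532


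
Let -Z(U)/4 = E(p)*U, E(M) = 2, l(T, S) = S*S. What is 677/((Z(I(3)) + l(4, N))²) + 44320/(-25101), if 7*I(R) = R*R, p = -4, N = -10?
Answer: -16646423407/9899432784 ≈ -1.6816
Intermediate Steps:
l(T, S) = S²
I(R) = R²/7 (I(R) = (R*R)/7 = R²/7)
Z(U) = -8*U
677/((Z(I(3)) + l(4, N))²) + 44320/(-25101) = 677/((-8*3²/7 + (-10)²)²) + 44320/(-25101) = 677/((-8*9/7 + 100)²) + 44320*(-1/25101) = 677/((-8*9/7 + 100)²) - 44320/25101 = 677/((-72/7 + 100)²) - 44320/25101 = 677/((628/7)²) - 44320/25101 = 677/(394384/49) - 44320/25101 = 677*(49/394384) - 44320/25101 = 33173/394384 - 44320/25101 = -16646423407/9899432784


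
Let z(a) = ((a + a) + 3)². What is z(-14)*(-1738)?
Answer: -1086250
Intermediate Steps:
z(a) = (3 + 2*a)² (z(a) = (2*a + 3)² = (3 + 2*a)²)
z(-14)*(-1738) = (3 + 2*(-14))²*(-1738) = (3 - 28)²*(-1738) = (-25)²*(-1738) = 625*(-1738) = -1086250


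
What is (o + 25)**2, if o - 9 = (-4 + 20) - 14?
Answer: 1296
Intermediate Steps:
o = 11 (o = 9 + ((-4 + 20) - 14) = 9 + (16 - 14) = 9 + 2 = 11)
(o + 25)**2 = (11 + 25)**2 = 36**2 = 1296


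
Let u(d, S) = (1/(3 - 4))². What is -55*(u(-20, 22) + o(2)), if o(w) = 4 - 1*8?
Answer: 165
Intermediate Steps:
o(w) = -4 (o(w) = 4 - 8 = -4)
u(d, S) = 1 (u(d, S) = (1/(-1))² = (-1)² = 1)
-55*(u(-20, 22) + o(2)) = -55*(1 - 4) = -55*(-3) = 165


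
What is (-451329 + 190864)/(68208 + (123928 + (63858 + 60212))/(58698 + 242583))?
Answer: -26157718555/6850007482 ≈ -3.8186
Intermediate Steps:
(-451329 + 190864)/(68208 + (123928 + (63858 + 60212))/(58698 + 242583)) = -260465/(68208 + (123928 + 124070)/301281) = -260465/(68208 + 247998*(1/301281)) = -260465/(68208 + 82666/100427) = -260465/6850007482/100427 = -260465*100427/6850007482 = -26157718555/6850007482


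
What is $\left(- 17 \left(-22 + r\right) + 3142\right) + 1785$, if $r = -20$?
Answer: $5641$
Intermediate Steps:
$\left(- 17 \left(-22 + r\right) + 3142\right) + 1785 = \left(- 17 \left(-22 - 20\right) + 3142\right) + 1785 = \left(\left(-17\right) \left(-42\right) + 3142\right) + 1785 = \left(714 + 3142\right) + 1785 = 3856 + 1785 = 5641$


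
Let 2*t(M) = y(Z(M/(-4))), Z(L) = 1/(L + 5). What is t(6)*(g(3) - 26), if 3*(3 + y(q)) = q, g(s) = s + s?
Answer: 610/21 ≈ 29.048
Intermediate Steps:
g(s) = 2*s
Z(L) = 1/(5 + L)
y(q) = -3 + q/3
t(M) = -3/2 + 1/(6*(5 - M/4)) (t(M) = (-3 + 1/(3*(5 + M/(-4))))/2 = (-3 + 1/(3*(5 + M*(-1/4))))/2 = (-3 + 1/(3*(5 - M/4)))/2 = -3/2 + 1/(6*(5 - M/4)))
t(6)*(g(3) - 26) = ((176 - 9*6)/(6*(-20 + 6)))*(2*3 - 26) = ((1/6)*(176 - 54)/(-14))*(6 - 26) = ((1/6)*(-1/14)*122)*(-20) = -61/42*(-20) = 610/21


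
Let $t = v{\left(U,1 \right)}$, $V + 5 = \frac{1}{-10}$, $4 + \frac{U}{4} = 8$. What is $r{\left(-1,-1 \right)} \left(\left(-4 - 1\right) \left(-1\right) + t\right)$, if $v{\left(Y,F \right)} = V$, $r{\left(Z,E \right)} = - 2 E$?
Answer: $- \frac{1}{5} \approx -0.2$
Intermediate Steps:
$U = 16$ ($U = -16 + 4 \cdot 8 = -16 + 32 = 16$)
$V = - \frac{51}{10}$ ($V = -5 + \frac{1}{-10} = -5 - \frac{1}{10} = - \frac{51}{10} \approx -5.1$)
$v{\left(Y,F \right)} = - \frac{51}{10}$
$t = - \frac{51}{10} \approx -5.1$
$r{\left(-1,-1 \right)} \left(\left(-4 - 1\right) \left(-1\right) + t\right) = \left(-2\right) \left(-1\right) \left(\left(-4 - 1\right) \left(-1\right) - \frac{51}{10}\right) = 2 \left(\left(-5\right) \left(-1\right) - \frac{51}{10}\right) = 2 \left(5 - \frac{51}{10}\right) = 2 \left(- \frac{1}{10}\right) = - \frac{1}{5}$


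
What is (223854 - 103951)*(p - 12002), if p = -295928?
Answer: -36921730790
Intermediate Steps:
(223854 - 103951)*(p - 12002) = (223854 - 103951)*(-295928 - 12002) = 119903*(-307930) = -36921730790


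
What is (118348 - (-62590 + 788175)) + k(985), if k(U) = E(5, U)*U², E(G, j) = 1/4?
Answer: -1458723/4 ≈ -3.6468e+5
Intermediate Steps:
E(G, j) = ¼
k(U) = U²/4
(118348 - (-62590 + 788175)) + k(985) = (118348 - (-62590 + 788175)) + (¼)*985² = (118348 - 1*725585) + (¼)*970225 = (118348 - 725585) + 970225/4 = -607237 + 970225/4 = -1458723/4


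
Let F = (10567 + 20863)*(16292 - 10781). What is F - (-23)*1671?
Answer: 173249163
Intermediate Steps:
F = 173210730 (F = 31430*5511 = 173210730)
F - (-23)*1671 = 173210730 - (-23)*1671 = 173210730 - 1*(-38433) = 173210730 + 38433 = 173249163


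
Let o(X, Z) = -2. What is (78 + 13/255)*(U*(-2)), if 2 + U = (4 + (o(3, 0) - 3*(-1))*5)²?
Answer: -3144674/255 ≈ -12332.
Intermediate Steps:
U = 79 (U = -2 + (4 + (-2 - 3*(-1))*5)² = -2 + (4 + (-2 + 3)*5)² = -2 + (4 + 1*5)² = -2 + (4 + 5)² = -2 + 9² = -2 + 81 = 79)
(78 + 13/255)*(U*(-2)) = (78 + 13/255)*(79*(-2)) = (78 + 13*(1/255))*(-158) = (78 + 13/255)*(-158) = (19903/255)*(-158) = -3144674/255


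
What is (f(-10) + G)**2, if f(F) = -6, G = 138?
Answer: 17424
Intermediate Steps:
(f(-10) + G)**2 = (-6 + 138)**2 = 132**2 = 17424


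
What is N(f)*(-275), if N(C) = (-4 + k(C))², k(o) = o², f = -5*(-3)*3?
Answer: -1123221275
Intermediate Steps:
f = 45 (f = 15*3 = 45)
N(C) = (-4 + C²)²
N(f)*(-275) = (-4 + 45²)²*(-275) = (-4 + 2025)²*(-275) = 2021²*(-275) = 4084441*(-275) = -1123221275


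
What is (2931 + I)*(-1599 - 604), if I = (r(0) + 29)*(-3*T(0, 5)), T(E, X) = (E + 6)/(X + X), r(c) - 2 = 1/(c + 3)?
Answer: -31663719/5 ≈ -6.3327e+6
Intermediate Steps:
r(c) = 2 + 1/(3 + c) (r(c) = 2 + 1/(c + 3) = 2 + 1/(3 + c))
T(E, X) = (6 + E)/(2*X) (T(E, X) = (6 + E)/((2*X)) = (6 + E)*(1/(2*X)) = (6 + E)/(2*X))
I = -282/5 (I = ((7 + 2*0)/(3 + 0) + 29)*(-3*(6 + 0)/(2*5)) = ((7 + 0)/3 + 29)*(-3*6/(2*5)) = ((⅓)*7 + 29)*(-3*⅗) = (7/3 + 29)*(-9/5) = (94/3)*(-9/5) = -282/5 ≈ -56.400)
(2931 + I)*(-1599 - 604) = (2931 - 282/5)*(-1599 - 604) = (14373/5)*(-2203) = -31663719/5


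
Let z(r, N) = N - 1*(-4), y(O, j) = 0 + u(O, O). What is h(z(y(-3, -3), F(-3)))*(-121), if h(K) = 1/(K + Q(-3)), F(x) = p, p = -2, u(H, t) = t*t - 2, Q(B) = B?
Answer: 121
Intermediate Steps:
u(H, t) = -2 + t**2 (u(H, t) = t**2 - 2 = -2 + t**2)
F(x) = -2
y(O, j) = -2 + O**2 (y(O, j) = 0 + (-2 + O**2) = -2 + O**2)
z(r, N) = 4 + N (z(r, N) = N + 4 = 4 + N)
h(K) = 1/(-3 + K) (h(K) = 1/(K - 3) = 1/(-3 + K))
h(z(y(-3, -3), F(-3)))*(-121) = -121/(-3 + (4 - 2)) = -121/(-3 + 2) = -121/(-1) = -1*(-121) = 121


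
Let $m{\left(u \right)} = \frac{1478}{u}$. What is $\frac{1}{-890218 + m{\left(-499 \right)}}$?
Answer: $- \frac{499}{444220260} \approx -1.1233 \cdot 10^{-6}$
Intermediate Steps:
$\frac{1}{-890218 + m{\left(-499 \right)}} = \frac{1}{-890218 + \frac{1478}{-499}} = \frac{1}{-890218 + 1478 \left(- \frac{1}{499}\right)} = \frac{1}{-890218 - \frac{1478}{499}} = \frac{1}{- \frac{444220260}{499}} = - \frac{499}{444220260}$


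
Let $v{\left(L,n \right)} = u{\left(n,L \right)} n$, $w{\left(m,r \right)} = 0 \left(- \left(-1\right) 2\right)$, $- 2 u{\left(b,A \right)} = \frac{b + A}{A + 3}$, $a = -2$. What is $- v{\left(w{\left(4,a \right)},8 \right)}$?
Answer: $\frac{32}{3} \approx 10.667$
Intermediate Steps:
$u{\left(b,A \right)} = - \frac{A + b}{2 \left(3 + A\right)}$ ($u{\left(b,A \right)} = - \frac{\left(b + A\right) \frac{1}{A + 3}}{2} = - \frac{\left(A + b\right) \frac{1}{3 + A}}{2} = - \frac{\frac{1}{3 + A} \left(A + b\right)}{2} = - \frac{A + b}{2 \left(3 + A\right)}$)
$w{\left(m,r \right)} = 0$ ($w{\left(m,r \right)} = 0 \left(\left(-1\right) \left(-2\right)\right) = 0 \cdot 2 = 0$)
$v{\left(L,n \right)} = \frac{n \left(- L - n\right)}{2 \left(3 + L\right)}$ ($v{\left(L,n \right)} = \frac{- L - n}{2 \left(3 + L\right)} n = \frac{n \left(- L - n\right)}{2 \left(3 + L\right)}$)
$- v{\left(w{\left(4,a \right)},8 \right)} = - \frac{\left(-1\right) 8 \left(0 + 8\right)}{6 + 2 \cdot 0} = - \frac{\left(-1\right) 8 \cdot 8}{6 + 0} = - \frac{\left(-1\right) 8 \cdot 8}{6} = \left(-1\right) \left(- \frac{32}{3}\right) = \frac{32}{3}$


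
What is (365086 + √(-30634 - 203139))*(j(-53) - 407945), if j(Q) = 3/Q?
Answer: -7893556533568/53 - 21621088*I*√233773/53 ≈ -1.4894e+11 - 1.9724e+8*I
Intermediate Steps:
(365086 + √(-30634 - 203139))*(j(-53) - 407945) = (365086 + √(-30634 - 203139))*(3/(-53) - 407945) = (365086 + √(-233773))*(3*(-1/53) - 407945) = (365086 + I*√233773)*(-3/53 - 407945) = (365086 + I*√233773)*(-21621088/53) = -7893556533568/53 - 21621088*I*√233773/53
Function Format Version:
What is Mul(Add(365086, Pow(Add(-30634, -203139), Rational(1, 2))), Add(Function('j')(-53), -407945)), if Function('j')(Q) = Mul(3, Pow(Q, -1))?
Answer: Add(Rational(-7893556533568, 53), Mul(Rational(-21621088, 53), I, Pow(233773, Rational(1, 2)))) ≈ Add(-1.4894e+11, Mul(-1.9724e+8, I))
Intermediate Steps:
Mul(Add(365086, Pow(Add(-30634, -203139), Rational(1, 2))), Add(Function('j')(-53), -407945)) = Mul(Add(365086, Pow(Add(-30634, -203139), Rational(1, 2))), Add(Mul(3, Pow(-53, -1)), -407945)) = Mul(Add(365086, Pow(-233773, Rational(1, 2))), Add(Mul(3, Rational(-1, 53)), -407945)) = Mul(Add(365086, Mul(I, Pow(233773, Rational(1, 2)))), Add(Rational(-3, 53), -407945)) = Mul(Add(365086, Mul(I, Pow(233773, Rational(1, 2)))), Rational(-21621088, 53)) = Add(Rational(-7893556533568, 53), Mul(Rational(-21621088, 53), I, Pow(233773, Rational(1, 2))))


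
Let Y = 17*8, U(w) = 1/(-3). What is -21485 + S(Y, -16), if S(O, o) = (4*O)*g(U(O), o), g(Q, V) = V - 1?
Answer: -30733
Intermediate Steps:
U(w) = -1/3 (U(w) = 1*(-1/3) = -1/3)
Y = 136
g(Q, V) = -1 + V
S(O, o) = 4*O*(-1 + o) (S(O, o) = (4*O)*(-1 + o) = 4*O*(-1 + o))
-21485 + S(Y, -16) = -21485 + 4*136*(-1 - 16) = -21485 + 4*136*(-17) = -21485 - 9248 = -30733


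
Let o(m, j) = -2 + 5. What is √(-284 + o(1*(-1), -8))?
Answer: I*√281 ≈ 16.763*I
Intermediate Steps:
o(m, j) = 3
√(-284 + o(1*(-1), -8)) = √(-284 + 3) = √(-281) = I*√281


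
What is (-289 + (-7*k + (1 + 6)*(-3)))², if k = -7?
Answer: 68121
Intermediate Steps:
(-289 + (-7*k + (1 + 6)*(-3)))² = (-289 + (-7*(-7) + (1 + 6)*(-3)))² = (-289 + (49 + 7*(-3)))² = (-289 + (49 - 21))² = (-289 + 28)² = (-261)² = 68121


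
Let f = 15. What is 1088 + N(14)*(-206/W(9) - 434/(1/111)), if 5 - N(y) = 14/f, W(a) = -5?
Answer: -14598904/75 ≈ -1.9465e+5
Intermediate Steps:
N(y) = 61/15 (N(y) = 5 - 14/15 = 61/15)
1088 + N(14)*(-206/W(9) - 434/(1/111)) = 1088 + 61*(-206/(-5) - 434/(1/111))/15 = 1088 + 61*(-206*(-⅕) - 434/1/111)/15 = 1088 + 61*(206/5 - 434*111)/15 = 1088 + 61*(206/5 - 48174)/15 = 1088 + (61/15)*(-240664/5) = 1088 - 14680504/75 = -14598904/75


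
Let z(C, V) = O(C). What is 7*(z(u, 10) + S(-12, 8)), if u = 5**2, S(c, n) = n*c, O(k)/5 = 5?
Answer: -497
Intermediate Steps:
O(k) = 25 (O(k) = 5*5 = 25)
S(c, n) = c*n
u = 25
z(C, V) = 25
7*(z(u, 10) + S(-12, 8)) = 7*(25 - 12*8) = 7*(25 - 96) = 7*(-71) = -497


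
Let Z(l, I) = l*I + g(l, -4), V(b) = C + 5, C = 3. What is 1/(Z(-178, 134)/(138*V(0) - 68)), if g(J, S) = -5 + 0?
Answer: -1036/23857 ≈ -0.043425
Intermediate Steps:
V(b) = 8 (V(b) = 3 + 5 = 8)
g(J, S) = -5
Z(l, I) = -5 + I*l (Z(l, I) = l*I - 5 = I*l - 5 = -5 + I*l)
1/(Z(-178, 134)/(138*V(0) - 68)) = 1/((-5 + 134*(-178))/(138*8 - 68)) = 1/((-5 - 23852)/(1104 - 68)) = 1/(-23857/1036) = -1036/23857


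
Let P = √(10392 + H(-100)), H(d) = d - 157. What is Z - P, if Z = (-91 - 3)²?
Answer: 8836 - √10135 ≈ 8735.3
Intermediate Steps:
H(d) = -157 + d
Z = 8836 (Z = (-94)² = 8836)
P = √10135 (P = √(10392 + (-157 - 100)) = √(10392 - 257) = √10135 ≈ 100.67)
Z - P = 8836 - √10135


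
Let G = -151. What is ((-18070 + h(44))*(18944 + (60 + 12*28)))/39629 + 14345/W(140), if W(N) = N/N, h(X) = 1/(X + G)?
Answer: 23433430595/4240303 ≈ 5526.4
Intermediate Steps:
h(X) = 1/(-151 + X) (h(X) = 1/(X - 151) = 1/(-151 + X))
W(N) = 1
((-18070 + h(44))*(18944 + (60 + 12*28)))/39629 + 14345/W(140) = ((-18070 + 1/(-151 + 44))*(18944 + (60 + 12*28)))/39629 + 14345/1 = ((-18070 + 1/(-107))*(18944 + (60 + 336)))*(1/39629) + 14345*1 = ((-18070 - 1/107)*(18944 + 396))*(1/39629) + 14345 = -1933491/107*19340*(1/39629) + 14345 = -37393715940/107*1/39629 + 14345 = -37393715940/4240303 + 14345 = 23433430595/4240303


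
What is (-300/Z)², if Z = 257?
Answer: 90000/66049 ≈ 1.3626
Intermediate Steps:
(-300/Z)² = (-300/257)² = 90000/66049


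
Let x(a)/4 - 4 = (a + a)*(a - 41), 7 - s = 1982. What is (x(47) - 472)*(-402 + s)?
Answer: -4278600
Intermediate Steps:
s = -1975 (s = 7 - 1*1982 = 7 - 1982 = -1975)
x(a) = 16 + 8*a*(-41 + a) (x(a) = 16 + 4*((a + a)*(a - 41)) = 16 + 4*((2*a)*(-41 + a)) = 16 + 4*(2*a*(-41 + a)) = 16 + 8*a*(-41 + a))
(x(47) - 472)*(-402 + s) = ((16 - 328*47 + 8*47²) - 472)*(-402 - 1975) = ((16 - 15416 + 8*2209) - 472)*(-2377) = ((16 - 15416 + 17672) - 472)*(-2377) = (2272 - 472)*(-2377) = 1800*(-2377) = -4278600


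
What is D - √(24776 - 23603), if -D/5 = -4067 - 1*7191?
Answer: 56290 - √1173 ≈ 56256.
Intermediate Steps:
D = 56290 (D = -5*(-4067 - 1*7191) = -5*(-4067 - 7191) = -5*(-11258) = 56290)
D - √(24776 - 23603) = 56290 - √(24776 - 23603) = 56290 - √1173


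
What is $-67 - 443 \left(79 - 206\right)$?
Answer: $56194$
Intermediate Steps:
$-67 - 443 \left(79 - 206\right) = -67 - -56261 = -67 + 56261 = 56194$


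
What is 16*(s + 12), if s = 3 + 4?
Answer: 304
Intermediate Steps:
s = 7
16*(s + 12) = 16*(7 + 12) = 16*19 = 304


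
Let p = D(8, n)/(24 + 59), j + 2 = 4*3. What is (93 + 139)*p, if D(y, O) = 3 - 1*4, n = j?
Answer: -232/83 ≈ -2.7952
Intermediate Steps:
j = 10 (j = -2 + 4*3 = -2 + 12 = 10)
n = 10
D(y, O) = -1 (D(y, O) = 3 - 4 = -1)
p = -1/83 (p = -1/(24 + 59) = -1/83 ≈ -0.012048)
(93 + 139)*p = (93 + 139)*(-1/83) = 232*(-1/83) = -232/83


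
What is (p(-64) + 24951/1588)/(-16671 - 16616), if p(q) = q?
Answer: 76681/52859756 ≈ 0.0014507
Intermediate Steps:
(p(-64) + 24951/1588)/(-16671 - 16616) = (-64 + 24951/1588)/(-16671 - 16616) = (-64 + 24951*(1/1588))/(-33287) = (-64 + 24951/1588)*(-1/33287) = -76681/1588*(-1/33287) = 76681/52859756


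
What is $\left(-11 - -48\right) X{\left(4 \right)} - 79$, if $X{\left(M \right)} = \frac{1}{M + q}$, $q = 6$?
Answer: $- \frac{753}{10} \approx -75.3$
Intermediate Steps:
$X{\left(M \right)} = \frac{1}{6 + M}$ ($X{\left(M \right)} = \frac{1}{M + 6} = \frac{1}{6 + M}$)
$\left(-11 - -48\right) X{\left(4 \right)} - 79 = \frac{-11 - -48}{6 + 4} - 79 = \frac{-11 + 48}{10} - 79 = 37 \cdot \frac{1}{10} - 79 = \frac{37}{10} - 79 = - \frac{753}{10}$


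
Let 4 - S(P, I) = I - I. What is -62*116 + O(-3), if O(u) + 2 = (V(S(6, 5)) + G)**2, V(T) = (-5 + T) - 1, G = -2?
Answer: -7178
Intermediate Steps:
S(P, I) = 4 (S(P, I) = 4 - (I - I) = 4 - 1*0 = 4 + 0 = 4)
V(T) = -6 + T
O(u) = 14 (O(u) = -2 + ((-6 + 4) - 2)**2 = -2 + (-2 - 2)**2 = -2 + (-4)**2 = -2 + 16 = 14)
-62*116 + O(-3) = -62*116 + 14 = -7192 + 14 = -7178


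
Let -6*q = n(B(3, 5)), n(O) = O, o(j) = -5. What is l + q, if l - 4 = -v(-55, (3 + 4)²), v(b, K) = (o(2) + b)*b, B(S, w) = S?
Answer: -6593/2 ≈ -3296.5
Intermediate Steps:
q = -½ (q = -⅙*3 = -½ ≈ -0.50000)
v(b, K) = b*(-5 + b) (v(b, K) = (-5 + b)*b = b*(-5 + b))
l = -3296 (l = 4 - (-55)*(-5 - 55) = 4 - (-55)*(-60) = 4 - 1*3300 = 4 - 3300 = -3296)
l + q = -3296 - ½ = -6593/2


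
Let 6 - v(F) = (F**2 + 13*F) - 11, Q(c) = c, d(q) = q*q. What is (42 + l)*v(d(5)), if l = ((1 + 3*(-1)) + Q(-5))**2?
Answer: -84903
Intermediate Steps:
d(q) = q**2
v(F) = 17 - F**2 - 13*F (v(F) = 6 - ((F**2 + 13*F) - 11) = 6 - (-11 + F**2 + 13*F) = 6 + (11 - F**2 - 13*F) = 17 - F**2 - 13*F)
l = 49 (l = ((1 + 3*(-1)) - 5)**2 = ((1 - 3) - 5)**2 = (-2 - 5)**2 = (-7)**2 = 49)
(42 + l)*v(d(5)) = (42 + 49)*(17 - (5**2)**2 - 13*5**2) = 91*(17 - 1*25**2 - 13*25) = 91*(17 - 1*625 - 325) = 91*(17 - 625 - 325) = 91*(-933) = -84903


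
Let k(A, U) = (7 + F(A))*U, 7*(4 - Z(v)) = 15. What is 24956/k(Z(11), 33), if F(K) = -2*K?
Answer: 174692/759 ≈ 230.16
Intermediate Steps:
Z(v) = 13/7 (Z(v) = 4 - 1/7*15 = 4 - 15/7 = 13/7)
k(A, U) = U*(7 - 2*A) (k(A, U) = (7 - 2*A)*U = U*(7 - 2*A))
24956/k(Z(11), 33) = 24956/((33*(7 - 2*13/7))) = 24956/((33*(7 - 26/7))) = 24956/((33*(23/7))) = 24956/(759/7) = 24956*(7/759) = 174692/759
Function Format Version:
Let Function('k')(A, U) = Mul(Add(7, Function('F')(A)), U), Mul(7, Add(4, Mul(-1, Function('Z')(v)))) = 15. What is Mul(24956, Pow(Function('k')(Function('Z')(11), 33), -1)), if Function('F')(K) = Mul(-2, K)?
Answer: Rational(174692, 759) ≈ 230.16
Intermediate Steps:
Function('Z')(v) = Rational(13, 7) (Function('Z')(v) = Add(4, Mul(Rational(-1, 7), 15)) = Add(4, Rational(-15, 7)) = Rational(13, 7))
Function('k')(A, U) = Mul(U, Add(7, Mul(-2, A))) (Function('k')(A, U) = Mul(Add(7, Mul(-2, A)), U) = Mul(U, Add(7, Mul(-2, A))))
Mul(24956, Pow(Function('k')(Function('Z')(11), 33), -1)) = Mul(24956, Pow(Mul(33, Add(7, Mul(-2, Rational(13, 7)))), -1)) = Mul(24956, Pow(Mul(33, Add(7, Rational(-26, 7))), -1)) = Mul(24956, Pow(Mul(33, Rational(23, 7)), -1)) = Mul(24956, Pow(Rational(759, 7), -1)) = Mul(24956, Rational(7, 759)) = Rational(174692, 759)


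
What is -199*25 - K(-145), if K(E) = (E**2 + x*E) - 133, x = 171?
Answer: -1072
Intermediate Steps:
K(E) = -133 + E**2 + 171*E (K(E) = (E**2 + 171*E) - 133 = -133 + E**2 + 171*E)
-199*25 - K(-145) = -199*25 - (-133 + (-145)**2 + 171*(-145)) = -4975 - (-133 + 21025 - 24795) = -4975 - 1*(-3903) = -4975 + 3903 = -1072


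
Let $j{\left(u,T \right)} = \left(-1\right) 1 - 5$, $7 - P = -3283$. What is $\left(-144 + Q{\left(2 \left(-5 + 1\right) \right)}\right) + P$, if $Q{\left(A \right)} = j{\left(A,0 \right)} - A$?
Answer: $3148$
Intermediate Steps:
$P = 3290$ ($P = 7 - -3283 = 7 + 3283 = 3290$)
$j{\left(u,T \right)} = -6$ ($j{\left(u,T \right)} = -1 - 5 = -6$)
$Q{\left(A \right)} = -6 - A$
$\left(-144 + Q{\left(2 \left(-5 + 1\right) \right)}\right) + P = \left(-144 - \left(6 + 2 \left(-5 + 1\right)\right)\right) + 3290 = \left(-144 - \left(6 + 2 \left(-4\right)\right)\right) + 3290 = \left(-144 - -2\right) + 3290 = \left(-144 + \left(-6 + 8\right)\right) + 3290 = \left(-144 + 2\right) + 3290 = -142 + 3290 = 3148$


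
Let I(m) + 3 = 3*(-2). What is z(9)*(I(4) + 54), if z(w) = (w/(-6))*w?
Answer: -1215/2 ≈ -607.50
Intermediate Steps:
I(m) = -9 (I(m) = -3 + 3*(-2) = -3 - 6 = -9)
z(w) = -w**2/6 (z(w) = (w*(-1/6))*w = (-w/6)*w = -w**2/6)
z(9)*(I(4) + 54) = (-1/6*9**2)*(-9 + 54) = -1/6*81*45 = -27/2*45 = -1215/2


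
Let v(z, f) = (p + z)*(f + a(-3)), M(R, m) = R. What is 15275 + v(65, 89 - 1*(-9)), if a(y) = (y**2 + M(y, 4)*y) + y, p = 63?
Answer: 29739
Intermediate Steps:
a(y) = y + 2*y**2 (a(y) = (y**2 + y*y) + y = (y**2 + y**2) + y = 2*y**2 + y = y + 2*y**2)
v(z, f) = (15 + f)*(63 + z) (v(z, f) = (63 + z)*(f - 3*(1 + 2*(-3))) = (63 + z)*(f - 3*(1 - 6)) = (63 + z)*(f - 3*(-5)) = (63 + z)*(f + 15) = (63 + z)*(15 + f) = (15 + f)*(63 + z))
15275 + v(65, 89 - 1*(-9)) = 15275 + (945 + 15*65 + 63*(89 - 1*(-9)) + (89 - 1*(-9))*65) = 15275 + (945 + 975 + 63*(89 + 9) + (89 + 9)*65) = 15275 + (945 + 975 + 63*98 + 98*65) = 15275 + (945 + 975 + 6174 + 6370) = 15275 + 14464 = 29739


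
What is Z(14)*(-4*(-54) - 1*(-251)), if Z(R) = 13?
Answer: 6071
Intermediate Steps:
Z(14)*(-4*(-54) - 1*(-251)) = 13*(-4*(-54) - 1*(-251)) = 13*(216 + 251) = 13*467 = 6071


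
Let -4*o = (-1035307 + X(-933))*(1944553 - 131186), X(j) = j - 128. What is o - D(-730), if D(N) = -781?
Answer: 469828883545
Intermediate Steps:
X(j) = -128 + j
o = 469828882764 (o = -(-1035307 + (-128 - 933))*(1944553 - 131186)/4 = -(-1035307 - 1061)*1813367/4 = -(-259092)*1813367 = -1/4*(-1879315531056) = 469828882764)
o - D(-730) = 469828882764 - 1*(-781) = 469828882764 + 781 = 469828883545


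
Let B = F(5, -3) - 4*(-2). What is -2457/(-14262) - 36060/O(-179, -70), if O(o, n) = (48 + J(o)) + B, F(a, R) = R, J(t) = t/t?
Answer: -28564169/42786 ≈ -667.61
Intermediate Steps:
J(t) = 1
B = 5 (B = -3 - 4*(-2) = -3 + 8 = 5)
O(o, n) = 54 (O(o, n) = (48 + 1) + 5 = 49 + 5 = 54)
-2457/(-14262) - 36060/O(-179, -70) = -2457/(-14262) - 36060/54 = -2457*(-1/14262) - 36060*1/54 = 819/4754 - 6010/9 = -28564169/42786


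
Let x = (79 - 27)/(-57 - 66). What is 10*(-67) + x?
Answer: -82462/123 ≈ -670.42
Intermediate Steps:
x = -52/123 (x = 52/(-123) = 52*(-1/123) = -52/123 ≈ -0.42276)
10*(-67) + x = 10*(-67) - 52/123 = -670 - 52/123 = -82462/123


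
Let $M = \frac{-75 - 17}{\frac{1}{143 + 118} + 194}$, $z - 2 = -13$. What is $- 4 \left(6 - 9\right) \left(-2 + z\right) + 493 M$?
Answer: $- \frac{19736976}{50635} \approx -389.79$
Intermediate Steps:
$z = -11$ ($z = 2 - 13 = -11$)
$M = - \frac{24012}{50635}$ ($M = - \frac{92}{\frac{1}{261} + 194} = - \frac{92}{\frac{50635}{261}} = \left(-92\right) \frac{261}{50635} = - \frac{24012}{50635} \approx -0.47422$)
$- 4 \left(6 - 9\right) \left(-2 + z\right) + 493 M = - 4 \left(6 - 9\right) \left(-2 - 11\right) + 493 \left(- \frac{24012}{50635}\right) = - 4 \left(\left(-3\right) \left(-13\right)\right) - \frac{11837916}{50635} = \left(-4\right) 39 - \frac{11837916}{50635} = -156 - \frac{11837916}{50635} = - \frac{19736976}{50635}$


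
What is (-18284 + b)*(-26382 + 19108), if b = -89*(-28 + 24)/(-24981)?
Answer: 3322421031040/24981 ≈ 1.3300e+8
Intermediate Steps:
b = -356/24981 (b = -89*(-4)*(-1/24981) = 356*(-1/24981) = -356/24981 ≈ -0.014251)
(-18284 + b)*(-26382 + 19108) = (-18284 - 356/24981)*(-26382 + 19108) = -456752960/24981*(-7274) = 3322421031040/24981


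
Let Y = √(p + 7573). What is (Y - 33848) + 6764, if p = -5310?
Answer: -27084 + √2263 ≈ -27036.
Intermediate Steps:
Y = √2263 (Y = √(-5310 + 7573) = √2263 ≈ 47.571)
(Y - 33848) + 6764 = (√2263 - 33848) + 6764 = (-33848 + √2263) + 6764 = -27084 + √2263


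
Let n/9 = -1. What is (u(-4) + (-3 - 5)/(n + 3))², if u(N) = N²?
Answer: 2704/9 ≈ 300.44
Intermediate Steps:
n = -9 (n = 9*(-1) = -9)
(u(-4) + (-3 - 5)/(n + 3))² = ((-4)² + (-3 - 5)/(-9 + 3))² = (16 - 8/(-6))² = (16 - ⅙*(-8))² = (16 + 4/3)² = (52/3)² = 2704/9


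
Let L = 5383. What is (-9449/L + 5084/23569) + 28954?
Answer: 524750634007/18124561 ≈ 28952.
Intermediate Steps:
(-9449/L + 5084/23569) + 28954 = (-9449/5383 + 5084/23569) + 28954 = -27905187/18124561 + 28954 = 524750634007/18124561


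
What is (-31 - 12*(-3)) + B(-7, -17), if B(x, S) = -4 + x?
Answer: -6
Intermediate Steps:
(-31 - 12*(-3)) + B(-7, -17) = (-31 - 12*(-3)) + (-4 - 7) = (-31 + 36) - 11 = 5 - 11 = -6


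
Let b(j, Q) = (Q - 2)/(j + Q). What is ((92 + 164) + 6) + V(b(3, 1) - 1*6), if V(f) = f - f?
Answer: 262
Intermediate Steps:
b(j, Q) = (-2 + Q)/(Q + j)
V(f) = 0
((92 + 164) + 6) + V(b(3, 1) - 1*6) = ((92 + 164) + 6) + 0 = (256 + 6) + 0 = 262 + 0 = 262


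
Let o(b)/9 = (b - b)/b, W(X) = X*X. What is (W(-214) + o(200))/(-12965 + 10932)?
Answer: -428/19 ≈ -22.526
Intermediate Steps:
W(X) = X²
o(b) = 0 (o(b) = 9*((b - b)/b) = 9*(0/b) = 9*0 = 0)
(W(-214) + o(200))/(-12965 + 10932) = ((-214)² + 0)/(-12965 + 10932) = (45796 + 0)/(-2033) = 45796*(-1/2033) = -428/19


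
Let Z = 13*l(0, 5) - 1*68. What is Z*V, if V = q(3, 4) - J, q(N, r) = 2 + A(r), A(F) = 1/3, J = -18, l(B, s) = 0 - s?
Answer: -8113/3 ≈ -2704.3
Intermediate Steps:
l(B, s) = -s
A(F) = 1/3
q(N, r) = 7/3 (q(N, r) = 2 + 1/3 = 7/3)
Z = -133 (Z = 13*(-1*5) - 1*68 = 13*(-5) - 68 = -65 - 68 = -133)
V = 61/3 (V = 7/3 - 1*(-18) = 7/3 + 18 = 61/3 ≈ 20.333)
Z*V = -133*61/3 = -8113/3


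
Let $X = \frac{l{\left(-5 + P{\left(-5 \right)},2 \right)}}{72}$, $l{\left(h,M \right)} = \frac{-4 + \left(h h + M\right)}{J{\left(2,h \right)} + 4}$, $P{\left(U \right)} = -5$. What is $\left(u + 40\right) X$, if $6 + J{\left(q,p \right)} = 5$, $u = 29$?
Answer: $\frac{1127}{36} \approx 31.306$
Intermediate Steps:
$J{\left(q,p \right)} = -1$ ($J{\left(q,p \right)} = -6 + 5 = -1$)
$l{\left(h,M \right)} = - \frac{4}{3} + \frac{M}{3} + \frac{h^{2}}{3}$ ($l{\left(h,M \right)} = \frac{-4 + \left(h h + M\right)}{-1 + 4} = \frac{-4 + \left(h^{2} + M\right)}{3} = \left(-4 + \left(M + h^{2}\right)\right) \frac{1}{3} = \left(-4 + M + h^{2}\right) \frac{1}{3} = - \frac{4}{3} + \frac{M}{3} + \frac{h^{2}}{3}$)
$X = \frac{49}{108}$ ($X = \frac{- \frac{4}{3} + \frac{1}{3} \cdot 2 + \frac{\left(-5 - 5\right)^{2}}{3}}{72} = \left(- \frac{4}{3} + \frac{2}{3} + \frac{\left(-10\right)^{2}}{3}\right) \frac{1}{72} = \left(- \frac{4}{3} + \frac{2}{3} + \frac{1}{3} \cdot 100\right) \frac{1}{72} = \left(- \frac{4}{3} + \frac{2}{3} + \frac{100}{3}\right) \frac{1}{72} = \frac{98}{3} \cdot \frac{1}{72} = \frac{49}{108} \approx 0.4537$)
$\left(u + 40\right) X = \left(29 + 40\right) \frac{49}{108} = 69 \cdot \frac{49}{108} = \frac{1127}{36}$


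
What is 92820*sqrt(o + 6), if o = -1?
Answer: 92820*sqrt(5) ≈ 2.0755e+5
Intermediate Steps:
92820*sqrt(o + 6) = 92820*sqrt(-1 + 6) = 92820*sqrt(5)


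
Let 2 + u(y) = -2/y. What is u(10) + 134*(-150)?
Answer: -100511/5 ≈ -20102.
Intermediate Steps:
u(y) = -2 - 2/y
u(10) + 134*(-150) = (-2 - 2/10) + 134*(-150) = (-2 - 2*⅒) - 20100 = (-2 - ⅕) - 20100 = -11/5 - 20100 = -100511/5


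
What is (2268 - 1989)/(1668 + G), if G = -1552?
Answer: 279/116 ≈ 2.4052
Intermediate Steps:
(2268 - 1989)/(1668 + G) = (2268 - 1989)/(1668 - 1552) = 279/116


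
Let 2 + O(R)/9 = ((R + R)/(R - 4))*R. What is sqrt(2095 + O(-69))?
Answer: sqrt(4812379)/73 ≈ 30.051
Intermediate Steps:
O(R) = -18 + 18*R**2/(-4 + R) (O(R) = -18 + 9*(((R + R)/(R - 4))*R) = -18 + 9*(((2*R)/(-4 + R))*R) = -18 + 9*((2*R/(-4 + R))*R) = -18 + 9*(2*R**2/(-4 + R)) = -18 + 18*R**2/(-4 + R))
sqrt(2095 + O(-69)) = sqrt(2095 + 18*(4 + (-69)**2 - 1*(-69))/(-4 - 69)) = sqrt(2095 + 18*(4 + 4761 + 69)/(-73)) = sqrt(2095 + 18*(-1/73)*4834) = sqrt(2095 - 87012/73) = sqrt(65923/73) = sqrt(4812379)/73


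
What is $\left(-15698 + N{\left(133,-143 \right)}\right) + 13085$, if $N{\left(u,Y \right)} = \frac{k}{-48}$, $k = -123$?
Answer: $- \frac{41767}{16} \approx -2610.4$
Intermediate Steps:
$N{\left(u,Y \right)} = \frac{41}{16}$ ($N{\left(u,Y \right)} = - \frac{123}{-48} = \left(-123\right) \left(- \frac{1}{48}\right) = \frac{41}{16}$)
$\left(-15698 + N{\left(133,-143 \right)}\right) + 13085 = \left(-15698 + \frac{41}{16}\right) + 13085 = - \frac{251127}{16} + 13085 = - \frac{41767}{16}$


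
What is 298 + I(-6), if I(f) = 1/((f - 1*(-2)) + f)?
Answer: 2979/10 ≈ 297.90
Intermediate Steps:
I(f) = 1/(2 + 2*f) (I(f) = 1/((f + 2) + f) = 1/((2 + f) + f) = 1/(2 + 2*f))
298 + I(-6) = 298 + 1/(2*(1 - 6)) = 298 + (½)/(-5) = 298 + (½)*(-⅕) = 298 - ⅒ = 2979/10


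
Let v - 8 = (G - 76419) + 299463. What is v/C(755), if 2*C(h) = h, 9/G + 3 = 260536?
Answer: 23244962690/39340483 ≈ 590.87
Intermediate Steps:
G = 9/260533 (G = 9/(-3 + 260536) = 9/260533 ≈ 3.4545e-5)
C(h) = h/2
v = 58112406725/260533 (v = 8 + ((9/260533 - 76419) + 299463) = 8 + (-19909671318/260533 + 299463) = 8 + 58110322461/260533 = 58112406725/260533 ≈ 2.2305e+5)
v/C(755) = 58112406725/(260533*(((½)*755))) = 58112406725/(260533*(755/2)) = (58112406725/260533)*(2/755) = 23244962690/39340483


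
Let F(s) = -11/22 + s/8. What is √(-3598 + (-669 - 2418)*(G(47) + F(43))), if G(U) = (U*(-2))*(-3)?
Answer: I*√14226898/4 ≈ 942.96*I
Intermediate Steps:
G(U) = 6*U (G(U) = -2*U*(-3) = 6*U)
F(s) = -½ + s/8 (F(s) = -11*1/22 + s*(⅛) = -½ + s/8)
√(-3598 + (-669 - 2418)*(G(47) + F(43))) = √(-3598 + (-669 - 2418)*(6*47 + (-½ + (⅛)*43))) = √(-3598 - 3087*(282 + (-½ + 43/8))) = √(-3598 - 3087*(282 + 39/8)) = √(-3598 - 3087*2295/8) = √(-3598 - 7084665/8) = √(-7113449/8) = I*√14226898/4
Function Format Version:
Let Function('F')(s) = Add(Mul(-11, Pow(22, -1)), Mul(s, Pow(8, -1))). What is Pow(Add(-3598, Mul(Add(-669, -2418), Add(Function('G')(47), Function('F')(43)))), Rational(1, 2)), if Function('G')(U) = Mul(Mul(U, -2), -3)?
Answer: Mul(Rational(1, 4), I, Pow(14226898, Rational(1, 2))) ≈ Mul(942.96, I)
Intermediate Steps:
Function('G')(U) = Mul(6, U) (Function('G')(U) = Mul(Mul(-2, U), -3) = Mul(6, U))
Function('F')(s) = Add(Rational(-1, 2), Mul(Rational(1, 8), s)) (Function('F')(s) = Add(Mul(-11, Rational(1, 22)), Mul(s, Rational(1, 8))) = Add(Rational(-1, 2), Mul(Rational(1, 8), s)))
Pow(Add(-3598, Mul(Add(-669, -2418), Add(Function('G')(47), Function('F')(43)))), Rational(1, 2)) = Pow(Add(-3598, Mul(Add(-669, -2418), Add(Mul(6, 47), Add(Rational(-1, 2), Mul(Rational(1, 8), 43))))), Rational(1, 2)) = Pow(Add(-3598, Mul(-3087, Add(282, Add(Rational(-1, 2), Rational(43, 8))))), Rational(1, 2)) = Pow(Add(-3598, Mul(-3087, Add(282, Rational(39, 8)))), Rational(1, 2)) = Pow(Add(-3598, Mul(-3087, Rational(2295, 8))), Rational(1, 2)) = Pow(Add(-3598, Rational(-7084665, 8)), Rational(1, 2)) = Pow(Rational(-7113449, 8), Rational(1, 2)) = Mul(Rational(1, 4), I, Pow(14226898, Rational(1, 2)))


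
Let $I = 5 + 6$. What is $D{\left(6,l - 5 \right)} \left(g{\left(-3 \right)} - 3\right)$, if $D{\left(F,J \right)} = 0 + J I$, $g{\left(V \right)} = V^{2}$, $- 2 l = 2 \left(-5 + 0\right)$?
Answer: $0$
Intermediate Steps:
$l = 5$ ($l = - \frac{2 \left(-5 + 0\right)}{2} = - \frac{2 \left(-5\right)}{2} = \left(- \frac{1}{2}\right) \left(-10\right) = 5$)
$I = 11$
$D{\left(F,J \right)} = 11 J$ ($D{\left(F,J \right)} = 0 + J 11 = 0 + 11 J = 11 J$)
$D{\left(6,l - 5 \right)} \left(g{\left(-3 \right)} - 3\right) = 11 \left(5 - 5\right) \left(\left(-3\right)^{2} - 3\right) = 11 \left(5 - 5\right) \left(9 - 3\right) = 11 \cdot 0 \cdot 6 = 0 \cdot 6 = 0$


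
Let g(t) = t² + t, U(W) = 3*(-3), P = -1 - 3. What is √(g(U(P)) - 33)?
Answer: √39 ≈ 6.2450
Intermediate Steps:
P = -4
U(W) = -9
g(t) = t + t²
√(g(U(P)) - 33) = √(-9*(1 - 9) - 33) = √(-9*(-8) - 33) = √(72 - 33) = √39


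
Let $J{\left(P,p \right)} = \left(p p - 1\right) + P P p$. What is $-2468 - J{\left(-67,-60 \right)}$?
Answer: $263273$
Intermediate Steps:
$J{\left(P,p \right)} = -1 + p^{2} + p P^{2}$ ($J{\left(P,p \right)} = \left(p^{2} - 1\right) + P^{2} p = \left(-1 + p^{2}\right) + p P^{2} = -1 + p^{2} + p P^{2}$)
$-2468 - J{\left(-67,-60 \right)} = -2468 - \left(-1 + \left(-60\right)^{2} - 60 \left(-67\right)^{2}\right) = -2468 - \left(-1 + 3600 - 269340\right) = -2468 - -265741 = -2468 + 265741 = 263273$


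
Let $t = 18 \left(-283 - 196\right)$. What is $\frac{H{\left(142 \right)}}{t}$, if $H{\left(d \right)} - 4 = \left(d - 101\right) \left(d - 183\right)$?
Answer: $\frac{559}{2874} \approx 0.1945$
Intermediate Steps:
$H{\left(d \right)} = 4 + \left(-183 + d\right) \left(-101 + d\right)$ ($H{\left(d \right)} = 4 + \left(d - 101\right) \left(d - 183\right) = 4 + \left(-101 + d\right) \left(-183 + d\right) = 4 + \left(-183 + d\right) \left(-101 + d\right)$)
$t = -8622$ ($t = 18 \left(-479\right) = -8622$)
$\frac{H{\left(142 \right)}}{t} = \frac{18487 + 142^{2} - 40328}{-8622} = \left(18487 + 20164 - 40328\right) \left(- \frac{1}{8622}\right) = \left(-1677\right) \left(- \frac{1}{8622}\right) = \frac{559}{2874}$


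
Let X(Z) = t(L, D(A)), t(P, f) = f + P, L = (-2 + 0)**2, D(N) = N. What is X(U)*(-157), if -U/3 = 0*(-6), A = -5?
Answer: 157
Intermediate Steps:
L = 4 (L = (-2)**2 = 4)
U = 0 (U = -0*(-6) = -3*0 = 0)
t(P, f) = P + f
X(Z) = -1 (X(Z) = 4 - 5 = -1)
X(U)*(-157) = -1*(-157) = 157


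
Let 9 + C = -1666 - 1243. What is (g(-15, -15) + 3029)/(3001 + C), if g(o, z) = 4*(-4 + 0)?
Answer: 3013/83 ≈ 36.301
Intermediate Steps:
C = -2918 (C = -9 + (-1666 - 1243) = -9 - 2909 = -2918)
g(o, z) = -16 (g(o, z) = 4*(-4) = -16)
(g(-15, -15) + 3029)/(3001 + C) = (-16 + 3029)/(3001 - 2918) = 3013/83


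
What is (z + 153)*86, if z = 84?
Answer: 20382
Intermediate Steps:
(z + 153)*86 = (84 + 153)*86 = 237*86 = 20382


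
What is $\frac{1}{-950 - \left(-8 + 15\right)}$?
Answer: $- \frac{1}{957} \approx -0.0010449$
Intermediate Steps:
$\frac{1}{-950 - \left(-8 + 15\right)} = \frac{1}{-950 - 7} = \frac{1}{-957} = - \frac{1}{957}$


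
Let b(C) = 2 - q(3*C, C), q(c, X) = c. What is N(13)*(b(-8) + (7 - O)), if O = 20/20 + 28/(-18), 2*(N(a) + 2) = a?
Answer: 151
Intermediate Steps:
N(a) = -2 + a/2
b(C) = 2 - 3*C
O = -5/9 (O = 20*(1/20) + 28*(-1/18) = 1 - 14/9 = -5/9 ≈ -0.55556)
N(13)*(b(-8) + (7 - O)) = (-2 + (½)*13)*((2 - 3*(-8)) + (7 - 1*(-5/9))) = (-2 + 13/2)*((2 + 24) + (7 + 5/9)) = 9*(26 + 68/9)/2 = (9/2)*(302/9) = 151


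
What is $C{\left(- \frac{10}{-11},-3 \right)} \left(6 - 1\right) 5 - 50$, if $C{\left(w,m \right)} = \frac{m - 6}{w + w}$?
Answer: $- \frac{695}{4} \approx -173.75$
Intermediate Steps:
$C{\left(w,m \right)} = \frac{-6 + m}{2 w}$
$C{\left(- \frac{10}{-11},-3 \right)} \left(6 - 1\right) 5 - 50 = \frac{-6 - 3}{2 \left(- \frac{10}{-11}\right)} \left(6 - 1\right) 5 - 50 = \frac{1}{2} \frac{1}{\left(-10\right) \left(- \frac{1}{11}\right)} \left(-9\right) 5 \cdot 5 - 50 = \frac{1}{2} \frac{1}{\frac{10}{11}} \left(-9\right) 25 - 50 = \frac{1}{2} \cdot \frac{11}{10} \left(-9\right) 25 - 50 = \left(- \frac{99}{20}\right) 25 - 50 = - \frac{495}{4} - 50 = - \frac{695}{4}$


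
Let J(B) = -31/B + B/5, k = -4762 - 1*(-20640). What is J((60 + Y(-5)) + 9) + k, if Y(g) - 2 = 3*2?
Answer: 6118804/385 ≈ 15893.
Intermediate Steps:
Y(g) = 8 (Y(g) = 2 + 3*2 = 2 + 6 = 8)
k = 15878 (k = -4762 + 20640 = 15878)
J(B) = -31/B + B/5 (J(B) = -31/B + B*(⅕) = -31/B + B/5)
J((60 + Y(-5)) + 9) + k = (-31/((60 + 8) + 9) + ((60 + 8) + 9)/5) + 15878 = (-31/(68 + 9) + (68 + 9)/5) + 15878 = (-31/77 + (⅕)*77) + 15878 = (-31*1/77 + 77/5) + 15878 = (-31/77 + 77/5) + 15878 = 5774/385 + 15878 = 6118804/385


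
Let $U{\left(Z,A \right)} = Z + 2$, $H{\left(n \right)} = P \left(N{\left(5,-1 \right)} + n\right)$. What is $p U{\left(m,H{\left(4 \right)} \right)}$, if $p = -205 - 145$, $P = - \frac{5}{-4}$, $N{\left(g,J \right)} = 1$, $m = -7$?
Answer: $1750$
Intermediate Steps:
$P = \frac{5}{4}$ ($P = \left(-5\right) \left(- \frac{1}{4}\right) = \frac{5}{4} \approx 1.25$)
$H{\left(n \right)} = \frac{5}{4} + \frac{5 n}{4}$ ($H{\left(n \right)} = \frac{5 \left(1 + n\right)}{4} = \frac{5}{4} + \frac{5 n}{4}$)
$U{\left(Z,A \right)} = 2 + Z$
$p = -350$ ($p = -205 - 145 = -350$)
$p U{\left(m,H{\left(4 \right)} \right)} = - 350 \left(2 - 7\right) = \left(-350\right) \left(-5\right) = 1750$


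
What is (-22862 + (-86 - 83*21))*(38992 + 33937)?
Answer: -1800689939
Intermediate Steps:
(-22862 + (-86 - 83*21))*(38992 + 33937) = (-22862 + (-86 - 1743))*72929 = (-22862 - 1829)*72929 = -24691*72929 = -1800689939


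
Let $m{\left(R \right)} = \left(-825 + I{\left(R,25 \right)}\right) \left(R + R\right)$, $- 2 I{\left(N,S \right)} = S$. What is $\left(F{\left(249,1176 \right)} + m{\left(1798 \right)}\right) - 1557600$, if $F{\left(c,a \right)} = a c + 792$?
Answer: $-4275634$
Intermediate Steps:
$I{\left(N,S \right)} = - \frac{S}{2}$
$F{\left(c,a \right)} = 792 + a c$
$m{\left(R \right)} = - 1675 R$ ($m{\left(R \right)} = \left(-825 - \frac{25}{2}\right) \left(R + R\right) = \left(-825 - \frac{25}{2}\right) 2 R = - \frac{1675 \cdot 2 R}{2} = - 1675 R$)
$\left(F{\left(249,1176 \right)} + m{\left(1798 \right)}\right) - 1557600 = \left(\left(792 + 1176 \cdot 249\right) - 3011650\right) - 1557600 = \left(\left(792 + 292824\right) - 3011650\right) - 1557600 = \left(293616 - 3011650\right) - 1557600 = -2718034 - 1557600 = -4275634$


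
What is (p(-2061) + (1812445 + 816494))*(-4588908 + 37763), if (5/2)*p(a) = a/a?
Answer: -11964684405613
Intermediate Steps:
p(a) = ⅖ (p(a) = 2*(a/a)/5 = (⅖)*1 = ⅖)
(p(-2061) + (1812445 + 816494))*(-4588908 + 37763) = (⅖ + (1812445 + 816494))*(-4588908 + 37763) = (⅖ + 2628939)*(-4551145) = (13144697/5)*(-4551145) = -11964684405613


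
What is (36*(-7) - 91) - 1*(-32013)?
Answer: 31670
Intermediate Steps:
(36*(-7) - 91) - 1*(-32013) = (-252 - 91) + 32013 = -343 + 32013 = 31670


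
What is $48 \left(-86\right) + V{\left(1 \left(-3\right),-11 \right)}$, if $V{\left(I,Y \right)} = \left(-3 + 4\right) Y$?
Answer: $-4139$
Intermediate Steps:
$V{\left(I,Y \right)} = Y$ ($V{\left(I,Y \right)} = 1 Y = Y$)
$48 \left(-86\right) + V{\left(1 \left(-3\right),-11 \right)} = 48 \left(-86\right) - 11 = -4128 - 11 = -4139$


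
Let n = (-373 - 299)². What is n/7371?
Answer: 7168/117 ≈ 61.265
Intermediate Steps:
n = 451584 (n = (-672)² = 451584)
n/7371 = 451584/7371 = 451584*(1/7371) = 7168/117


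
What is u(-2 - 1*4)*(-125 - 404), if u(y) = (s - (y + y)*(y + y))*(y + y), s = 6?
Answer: -876024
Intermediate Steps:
u(y) = 2*y*(6 - 4*y²) (u(y) = (6 - (y + y)*(y + y))*(y + y) = (6 - 2*y*2*y)*(2*y) = (6 - 4*y²)*(2*y) = 2*y*(6 - 4*y²))
u(-2 - 1*4)*(-125 - 404) = (-8*(-2 - 1*4)³ + 12*(-2 - 1*4))*(-125 - 404) = (-8*(-2 - 4)³ + 12*(-2 - 4))*(-529) = (-8*(-6)³ + 12*(-6))*(-529) = (-8*(-216) - 72)*(-529) = (1728 - 72)*(-529) = 1656*(-529) = -876024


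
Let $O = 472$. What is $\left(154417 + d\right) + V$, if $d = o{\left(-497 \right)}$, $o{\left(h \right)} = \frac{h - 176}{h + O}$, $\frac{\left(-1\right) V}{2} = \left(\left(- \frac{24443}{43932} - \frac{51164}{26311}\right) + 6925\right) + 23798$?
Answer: $\frac{1343769983599373}{14448685650} \approx 93003.0$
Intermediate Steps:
$V = - \frac{35509666681375}{577947426}$ ($V = - 2 \left(\left(\left(- \frac{24443}{43932} - \frac{51164}{26311}\right) + 6925\right) + 23798\right) = - 2 \left(\left(- \frac{2890856621}{1155894852} + 6925\right) + 23798\right) = - 2 \left(\frac{8001680993479}{1155894852} + 23798\right) = \left(-2\right) \frac{35509666681375}{1155894852} = - \frac{35509666681375}{577947426} \approx -61441.0$)
$o{\left(h \right)} = \frac{-176 + h}{472 + h}$ ($o{\left(h \right)} = \frac{h - 176}{h + 472} = \frac{-176 + h}{472 + h}$)
$d = \frac{673}{25}$ ($d = \frac{-176 - 497}{472 - 497} = \frac{1}{-25} \left(-673\right) = \left(- \frac{1}{25}\right) \left(-673\right) = \frac{673}{25} \approx 26.92$)
$\left(154417 + d\right) + V = \left(154417 + \frac{673}{25}\right) - \frac{35509666681375}{577947426} = \frac{3861098}{25} - \frac{35509666681375}{577947426} = \frac{1343769983599373}{14448685650}$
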